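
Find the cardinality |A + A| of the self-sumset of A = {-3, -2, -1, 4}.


A + A = {a + a' : a, a' ∈ A}; |A| = 4.
General bounds: 2|A| - 1 ≤ |A + A| ≤ |A|(|A|+1)/2, i.e. 7 ≤ |A + A| ≤ 10.
Lower bound 2|A|-1 is attained iff A is an arithmetic progression.
Enumerate sums a + a' for a ≤ a' (symmetric, so this suffices):
a = -3: -3+-3=-6, -3+-2=-5, -3+-1=-4, -3+4=1
a = -2: -2+-2=-4, -2+-1=-3, -2+4=2
a = -1: -1+-1=-2, -1+4=3
a = 4: 4+4=8
Distinct sums: {-6, -5, -4, -3, -2, 1, 2, 3, 8}
|A + A| = 9

|A + A| = 9


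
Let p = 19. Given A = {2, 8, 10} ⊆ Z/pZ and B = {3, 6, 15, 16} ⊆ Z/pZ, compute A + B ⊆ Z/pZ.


Work in Z/19Z: reduce every sum a + b modulo 19.
Enumerate all 12 pairs:
a = 2: 2+3=5, 2+6=8, 2+15=17, 2+16=18
a = 8: 8+3=11, 8+6=14, 8+15=4, 8+16=5
a = 10: 10+3=13, 10+6=16, 10+15=6, 10+16=7
Distinct residues collected: {4, 5, 6, 7, 8, 11, 13, 14, 16, 17, 18}
|A + B| = 11 (out of 19 total residues).

A + B = {4, 5, 6, 7, 8, 11, 13, 14, 16, 17, 18}


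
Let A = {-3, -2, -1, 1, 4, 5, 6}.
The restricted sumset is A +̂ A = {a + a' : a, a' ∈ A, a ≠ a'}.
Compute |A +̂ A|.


Restricted sumset: A +̂ A = {a + a' : a ∈ A, a' ∈ A, a ≠ a'}.
Equivalently, take A + A and drop any sum 2a that is achievable ONLY as a + a for a ∈ A (i.e. sums representable only with equal summands).
Enumerate pairs (a, a') with a < a' (symmetric, so each unordered pair gives one sum; this covers all a ≠ a'):
  -3 + -2 = -5
  -3 + -1 = -4
  -3 + 1 = -2
  -3 + 4 = 1
  -3 + 5 = 2
  -3 + 6 = 3
  -2 + -1 = -3
  -2 + 1 = -1
  -2 + 4 = 2
  -2 + 5 = 3
  -2 + 6 = 4
  -1 + 1 = 0
  -1 + 4 = 3
  -1 + 5 = 4
  -1 + 6 = 5
  1 + 4 = 5
  1 + 5 = 6
  1 + 6 = 7
  4 + 5 = 9
  4 + 6 = 10
  5 + 6 = 11
Collected distinct sums: {-5, -4, -3, -2, -1, 0, 1, 2, 3, 4, 5, 6, 7, 9, 10, 11}
|A +̂ A| = 16
(Reference bound: |A +̂ A| ≥ 2|A| - 3 for |A| ≥ 2, with |A| = 7 giving ≥ 11.)

|A +̂ A| = 16


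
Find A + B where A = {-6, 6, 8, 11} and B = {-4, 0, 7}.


A + B = {a + b : a ∈ A, b ∈ B}.
Enumerate all |A|·|B| = 4·3 = 12 pairs (a, b) and collect distinct sums.
a = -6: -6+-4=-10, -6+0=-6, -6+7=1
a = 6: 6+-4=2, 6+0=6, 6+7=13
a = 8: 8+-4=4, 8+0=8, 8+7=15
a = 11: 11+-4=7, 11+0=11, 11+7=18
Collecting distinct sums: A + B = {-10, -6, 1, 2, 4, 6, 7, 8, 11, 13, 15, 18}
|A + B| = 12

A + B = {-10, -6, 1, 2, 4, 6, 7, 8, 11, 13, 15, 18}


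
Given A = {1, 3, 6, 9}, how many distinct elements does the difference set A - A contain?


A - A = {a - a' : a, a' ∈ A}; |A| = 4.
Bounds: 2|A|-1 ≤ |A - A| ≤ |A|² - |A| + 1, i.e. 7 ≤ |A - A| ≤ 13.
Note: 0 ∈ A - A always (from a - a). The set is symmetric: if d ∈ A - A then -d ∈ A - A.
Enumerate nonzero differences d = a - a' with a > a' (then include -d):
Positive differences: {2, 3, 5, 6, 8}
Full difference set: {0} ∪ (positive diffs) ∪ (negative diffs).
|A - A| = 1 + 2·5 = 11 (matches direct enumeration: 11).

|A - A| = 11


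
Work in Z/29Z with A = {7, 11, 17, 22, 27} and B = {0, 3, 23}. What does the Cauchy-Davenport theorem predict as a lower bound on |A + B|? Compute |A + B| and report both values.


Cauchy-Davenport: |A + B| ≥ min(p, |A| + |B| - 1) for A, B nonempty in Z/pZ.
|A| = 5, |B| = 3, p = 29.
CD lower bound = min(29, 5 + 3 - 1) = min(29, 7) = 7.
Compute A + B mod 29 directly:
a = 7: 7+0=7, 7+3=10, 7+23=1
a = 11: 11+0=11, 11+3=14, 11+23=5
a = 17: 17+0=17, 17+3=20, 17+23=11
a = 22: 22+0=22, 22+3=25, 22+23=16
a = 27: 27+0=27, 27+3=1, 27+23=21
A + B = {1, 5, 7, 10, 11, 14, 16, 17, 20, 21, 22, 25, 27}, so |A + B| = 13.
Verify: 13 ≥ 7? Yes ✓.

CD lower bound = 7, actual |A + B| = 13.


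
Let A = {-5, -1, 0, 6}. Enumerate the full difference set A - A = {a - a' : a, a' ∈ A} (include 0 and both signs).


A - A = {a - a' : a, a' ∈ A}.
Compute a - a' for each ordered pair (a, a'):
a = -5: -5--5=0, -5--1=-4, -5-0=-5, -5-6=-11
a = -1: -1--5=4, -1--1=0, -1-0=-1, -1-6=-7
a = 0: 0--5=5, 0--1=1, 0-0=0, 0-6=-6
a = 6: 6--5=11, 6--1=7, 6-0=6, 6-6=0
Collecting distinct values (and noting 0 appears from a-a):
A - A = {-11, -7, -6, -5, -4, -1, 0, 1, 4, 5, 6, 7, 11}
|A - A| = 13

A - A = {-11, -7, -6, -5, -4, -1, 0, 1, 4, 5, 6, 7, 11}


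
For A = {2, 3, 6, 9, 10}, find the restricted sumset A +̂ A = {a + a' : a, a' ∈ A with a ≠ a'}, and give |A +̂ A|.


Restricted sumset: A +̂ A = {a + a' : a ∈ A, a' ∈ A, a ≠ a'}.
Equivalently, take A + A and drop any sum 2a that is achievable ONLY as a + a for a ∈ A (i.e. sums representable only with equal summands).
Enumerate pairs (a, a') with a < a' (symmetric, so each unordered pair gives one sum; this covers all a ≠ a'):
  2 + 3 = 5
  2 + 6 = 8
  2 + 9 = 11
  2 + 10 = 12
  3 + 6 = 9
  3 + 9 = 12
  3 + 10 = 13
  6 + 9 = 15
  6 + 10 = 16
  9 + 10 = 19
Collected distinct sums: {5, 8, 9, 11, 12, 13, 15, 16, 19}
|A +̂ A| = 9
(Reference bound: |A +̂ A| ≥ 2|A| - 3 for |A| ≥ 2, with |A| = 5 giving ≥ 7.)

|A +̂ A| = 9


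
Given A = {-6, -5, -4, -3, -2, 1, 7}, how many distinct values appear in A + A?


A + A = {a + a' : a, a' ∈ A}; |A| = 7.
General bounds: 2|A| - 1 ≤ |A + A| ≤ |A|(|A|+1)/2, i.e. 13 ≤ |A + A| ≤ 28.
Lower bound 2|A|-1 is attained iff A is an arithmetic progression.
Enumerate sums a + a' for a ≤ a' (symmetric, so this suffices):
a = -6: -6+-6=-12, -6+-5=-11, -6+-4=-10, -6+-3=-9, -6+-2=-8, -6+1=-5, -6+7=1
a = -5: -5+-5=-10, -5+-4=-9, -5+-3=-8, -5+-2=-7, -5+1=-4, -5+7=2
a = -4: -4+-4=-8, -4+-3=-7, -4+-2=-6, -4+1=-3, -4+7=3
a = -3: -3+-3=-6, -3+-2=-5, -3+1=-2, -3+7=4
a = -2: -2+-2=-4, -2+1=-1, -2+7=5
a = 1: 1+1=2, 1+7=8
a = 7: 7+7=14
Distinct sums: {-12, -11, -10, -9, -8, -7, -6, -5, -4, -3, -2, -1, 1, 2, 3, 4, 5, 8, 14}
|A + A| = 19

|A + A| = 19


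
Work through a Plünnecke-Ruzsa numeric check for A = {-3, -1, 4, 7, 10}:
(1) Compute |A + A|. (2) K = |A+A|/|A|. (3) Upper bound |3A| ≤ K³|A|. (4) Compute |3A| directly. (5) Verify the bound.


|A| = 5.
Step 1: Compute A + A by enumerating all 25 pairs.
A + A = {-6, -4, -2, 1, 3, 4, 6, 7, 8, 9, 11, 14, 17, 20}, so |A + A| = 14.
Step 2: Doubling constant K = |A + A|/|A| = 14/5 = 14/5 ≈ 2.8000.
Step 3: Plünnecke-Ruzsa gives |3A| ≤ K³·|A| = (2.8000)³ · 5 ≈ 109.7600.
Step 4: Compute 3A = A + A + A directly by enumerating all triples (a,b,c) ∈ A³; |3A| = 28.
Step 5: Check 28 ≤ 109.7600? Yes ✓.

K = 14/5, Plünnecke-Ruzsa bound K³|A| ≈ 109.7600, |3A| = 28, inequality holds.


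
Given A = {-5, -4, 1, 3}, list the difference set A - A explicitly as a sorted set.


A - A = {a - a' : a, a' ∈ A}.
Compute a - a' for each ordered pair (a, a'):
a = -5: -5--5=0, -5--4=-1, -5-1=-6, -5-3=-8
a = -4: -4--5=1, -4--4=0, -4-1=-5, -4-3=-7
a = 1: 1--5=6, 1--4=5, 1-1=0, 1-3=-2
a = 3: 3--5=8, 3--4=7, 3-1=2, 3-3=0
Collecting distinct values (and noting 0 appears from a-a):
A - A = {-8, -7, -6, -5, -2, -1, 0, 1, 2, 5, 6, 7, 8}
|A - A| = 13

A - A = {-8, -7, -6, -5, -2, -1, 0, 1, 2, 5, 6, 7, 8}


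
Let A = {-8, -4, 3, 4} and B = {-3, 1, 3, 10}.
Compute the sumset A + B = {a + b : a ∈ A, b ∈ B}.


A + B = {a + b : a ∈ A, b ∈ B}.
Enumerate all |A|·|B| = 4·4 = 16 pairs (a, b) and collect distinct sums.
a = -8: -8+-3=-11, -8+1=-7, -8+3=-5, -8+10=2
a = -4: -4+-3=-7, -4+1=-3, -4+3=-1, -4+10=6
a = 3: 3+-3=0, 3+1=4, 3+3=6, 3+10=13
a = 4: 4+-3=1, 4+1=5, 4+3=7, 4+10=14
Collecting distinct sums: A + B = {-11, -7, -5, -3, -1, 0, 1, 2, 4, 5, 6, 7, 13, 14}
|A + B| = 14

A + B = {-11, -7, -5, -3, -1, 0, 1, 2, 4, 5, 6, 7, 13, 14}


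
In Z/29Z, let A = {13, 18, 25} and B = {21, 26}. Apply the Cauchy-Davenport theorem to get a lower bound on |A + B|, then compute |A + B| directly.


Cauchy-Davenport: |A + B| ≥ min(p, |A| + |B| - 1) for A, B nonempty in Z/pZ.
|A| = 3, |B| = 2, p = 29.
CD lower bound = min(29, 3 + 2 - 1) = min(29, 4) = 4.
Compute A + B mod 29 directly:
a = 13: 13+21=5, 13+26=10
a = 18: 18+21=10, 18+26=15
a = 25: 25+21=17, 25+26=22
A + B = {5, 10, 15, 17, 22}, so |A + B| = 5.
Verify: 5 ≥ 4? Yes ✓.

CD lower bound = 4, actual |A + B| = 5.


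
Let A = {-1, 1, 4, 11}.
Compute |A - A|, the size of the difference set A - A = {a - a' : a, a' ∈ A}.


A - A = {a - a' : a, a' ∈ A}; |A| = 4.
Bounds: 2|A|-1 ≤ |A - A| ≤ |A|² - |A| + 1, i.e. 7 ≤ |A - A| ≤ 13.
Note: 0 ∈ A - A always (from a - a). The set is symmetric: if d ∈ A - A then -d ∈ A - A.
Enumerate nonzero differences d = a - a' with a > a' (then include -d):
Positive differences: {2, 3, 5, 7, 10, 12}
Full difference set: {0} ∪ (positive diffs) ∪ (negative diffs).
|A - A| = 1 + 2·6 = 13 (matches direct enumeration: 13).

|A - A| = 13


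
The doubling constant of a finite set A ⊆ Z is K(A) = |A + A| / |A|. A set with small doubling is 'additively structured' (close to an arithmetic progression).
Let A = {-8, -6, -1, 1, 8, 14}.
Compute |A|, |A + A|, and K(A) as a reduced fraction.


|A| = 6.
Compute A + A by enumerating all 36 pairs.
A + A = {-16, -14, -12, -9, -7, -5, -2, 0, 2, 6, 7, 8, 9, 13, 15, 16, 22, 28}, so |A + A| = 18.
K = |A + A| / |A| = 18/6 = 3/1 ≈ 3.0000.
Reference: AP of size 6 gives K = 11/6 ≈ 1.8333; a fully generic set of size 6 gives K ≈ 3.5000.

|A| = 6, |A + A| = 18, K = 18/6 = 3/1.


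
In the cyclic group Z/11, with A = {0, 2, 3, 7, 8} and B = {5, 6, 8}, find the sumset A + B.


Work in Z/11Z: reduce every sum a + b modulo 11.
Enumerate all 15 pairs:
a = 0: 0+5=5, 0+6=6, 0+8=8
a = 2: 2+5=7, 2+6=8, 2+8=10
a = 3: 3+5=8, 3+6=9, 3+8=0
a = 7: 7+5=1, 7+6=2, 7+8=4
a = 8: 8+5=2, 8+6=3, 8+8=5
Distinct residues collected: {0, 1, 2, 3, 4, 5, 6, 7, 8, 9, 10}
|A + B| = 11 (out of 11 total residues).

A + B = {0, 1, 2, 3, 4, 5, 6, 7, 8, 9, 10}


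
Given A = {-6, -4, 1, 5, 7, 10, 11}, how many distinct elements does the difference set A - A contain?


A - A = {a - a' : a, a' ∈ A}; |A| = 7.
Bounds: 2|A|-1 ≤ |A - A| ≤ |A|² - |A| + 1, i.e. 13 ≤ |A - A| ≤ 43.
Note: 0 ∈ A - A always (from a - a). The set is symmetric: if d ∈ A - A then -d ∈ A - A.
Enumerate nonzero differences d = a - a' with a > a' (then include -d):
Positive differences: {1, 2, 3, 4, 5, 6, 7, 9, 10, 11, 13, 14, 15, 16, 17}
Full difference set: {0} ∪ (positive diffs) ∪ (negative diffs).
|A - A| = 1 + 2·15 = 31 (matches direct enumeration: 31).

|A - A| = 31


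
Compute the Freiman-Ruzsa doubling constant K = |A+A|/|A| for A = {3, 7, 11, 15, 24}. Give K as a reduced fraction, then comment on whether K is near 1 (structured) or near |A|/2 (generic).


|A| = 5.
Compute A + A by enumerating all 25 pairs.
A + A = {6, 10, 14, 18, 22, 26, 27, 30, 31, 35, 39, 48}, so |A + A| = 12.
K = |A + A| / |A| = 12/5 (already in lowest terms) ≈ 2.4000.
Reference: AP of size 5 gives K = 9/5 ≈ 1.8000; a fully generic set of size 5 gives K ≈ 3.0000.

|A| = 5, |A + A| = 12, K = 12/5.


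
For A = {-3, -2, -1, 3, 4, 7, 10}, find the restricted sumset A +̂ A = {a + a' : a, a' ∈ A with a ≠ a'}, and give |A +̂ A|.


Restricted sumset: A +̂ A = {a + a' : a ∈ A, a' ∈ A, a ≠ a'}.
Equivalently, take A + A and drop any sum 2a that is achievable ONLY as a + a for a ∈ A (i.e. sums representable only with equal summands).
Enumerate pairs (a, a') with a < a' (symmetric, so each unordered pair gives one sum; this covers all a ≠ a'):
  -3 + -2 = -5
  -3 + -1 = -4
  -3 + 3 = 0
  -3 + 4 = 1
  -3 + 7 = 4
  -3 + 10 = 7
  -2 + -1 = -3
  -2 + 3 = 1
  -2 + 4 = 2
  -2 + 7 = 5
  -2 + 10 = 8
  -1 + 3 = 2
  -1 + 4 = 3
  -1 + 7 = 6
  -1 + 10 = 9
  3 + 4 = 7
  3 + 7 = 10
  3 + 10 = 13
  4 + 7 = 11
  4 + 10 = 14
  7 + 10 = 17
Collected distinct sums: {-5, -4, -3, 0, 1, 2, 3, 4, 5, 6, 7, 8, 9, 10, 11, 13, 14, 17}
|A +̂ A| = 18
(Reference bound: |A +̂ A| ≥ 2|A| - 3 for |A| ≥ 2, with |A| = 7 giving ≥ 11.)

|A +̂ A| = 18


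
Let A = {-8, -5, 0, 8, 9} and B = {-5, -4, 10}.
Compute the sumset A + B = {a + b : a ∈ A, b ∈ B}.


A + B = {a + b : a ∈ A, b ∈ B}.
Enumerate all |A|·|B| = 5·3 = 15 pairs (a, b) and collect distinct sums.
a = -8: -8+-5=-13, -8+-4=-12, -8+10=2
a = -5: -5+-5=-10, -5+-4=-9, -5+10=5
a = 0: 0+-5=-5, 0+-4=-4, 0+10=10
a = 8: 8+-5=3, 8+-4=4, 8+10=18
a = 9: 9+-5=4, 9+-4=5, 9+10=19
Collecting distinct sums: A + B = {-13, -12, -10, -9, -5, -4, 2, 3, 4, 5, 10, 18, 19}
|A + B| = 13

A + B = {-13, -12, -10, -9, -5, -4, 2, 3, 4, 5, 10, 18, 19}


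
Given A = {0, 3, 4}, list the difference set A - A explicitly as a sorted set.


A - A = {a - a' : a, a' ∈ A}.
Compute a - a' for each ordered pair (a, a'):
a = 0: 0-0=0, 0-3=-3, 0-4=-4
a = 3: 3-0=3, 3-3=0, 3-4=-1
a = 4: 4-0=4, 4-3=1, 4-4=0
Collecting distinct values (and noting 0 appears from a-a):
A - A = {-4, -3, -1, 0, 1, 3, 4}
|A - A| = 7

A - A = {-4, -3, -1, 0, 1, 3, 4}


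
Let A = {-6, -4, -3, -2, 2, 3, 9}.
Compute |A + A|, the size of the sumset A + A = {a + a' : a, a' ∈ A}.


A + A = {a + a' : a, a' ∈ A}; |A| = 7.
General bounds: 2|A| - 1 ≤ |A + A| ≤ |A|(|A|+1)/2, i.e. 13 ≤ |A + A| ≤ 28.
Lower bound 2|A|-1 is attained iff A is an arithmetic progression.
Enumerate sums a + a' for a ≤ a' (symmetric, so this suffices):
a = -6: -6+-6=-12, -6+-4=-10, -6+-3=-9, -6+-2=-8, -6+2=-4, -6+3=-3, -6+9=3
a = -4: -4+-4=-8, -4+-3=-7, -4+-2=-6, -4+2=-2, -4+3=-1, -4+9=5
a = -3: -3+-3=-6, -3+-2=-5, -3+2=-1, -3+3=0, -3+9=6
a = -2: -2+-2=-4, -2+2=0, -2+3=1, -2+9=7
a = 2: 2+2=4, 2+3=5, 2+9=11
a = 3: 3+3=6, 3+9=12
a = 9: 9+9=18
Distinct sums: {-12, -10, -9, -8, -7, -6, -5, -4, -3, -2, -1, 0, 1, 3, 4, 5, 6, 7, 11, 12, 18}
|A + A| = 21

|A + A| = 21


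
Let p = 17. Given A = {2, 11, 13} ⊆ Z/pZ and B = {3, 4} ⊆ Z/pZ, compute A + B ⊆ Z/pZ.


Work in Z/17Z: reduce every sum a + b modulo 17.
Enumerate all 6 pairs:
a = 2: 2+3=5, 2+4=6
a = 11: 11+3=14, 11+4=15
a = 13: 13+3=16, 13+4=0
Distinct residues collected: {0, 5, 6, 14, 15, 16}
|A + B| = 6 (out of 17 total residues).

A + B = {0, 5, 6, 14, 15, 16}


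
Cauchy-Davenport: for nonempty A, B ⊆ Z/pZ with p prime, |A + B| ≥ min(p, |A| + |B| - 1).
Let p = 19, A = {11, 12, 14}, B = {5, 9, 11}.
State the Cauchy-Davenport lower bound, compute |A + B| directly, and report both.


Cauchy-Davenport: |A + B| ≥ min(p, |A| + |B| - 1) for A, B nonempty in Z/pZ.
|A| = 3, |B| = 3, p = 19.
CD lower bound = min(19, 3 + 3 - 1) = min(19, 5) = 5.
Compute A + B mod 19 directly:
a = 11: 11+5=16, 11+9=1, 11+11=3
a = 12: 12+5=17, 12+9=2, 12+11=4
a = 14: 14+5=0, 14+9=4, 14+11=6
A + B = {0, 1, 2, 3, 4, 6, 16, 17}, so |A + B| = 8.
Verify: 8 ≥ 5? Yes ✓.

CD lower bound = 5, actual |A + B| = 8.


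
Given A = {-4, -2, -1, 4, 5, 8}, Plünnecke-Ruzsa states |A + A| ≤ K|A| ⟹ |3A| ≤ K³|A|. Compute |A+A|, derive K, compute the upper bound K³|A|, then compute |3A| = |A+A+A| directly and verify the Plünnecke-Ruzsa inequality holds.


|A| = 6.
Step 1: Compute A + A by enumerating all 36 pairs.
A + A = {-8, -6, -5, -4, -3, -2, 0, 1, 2, 3, 4, 6, 7, 8, 9, 10, 12, 13, 16}, so |A + A| = 19.
Step 2: Doubling constant K = |A + A|/|A| = 19/6 = 19/6 ≈ 3.1667.
Step 3: Plünnecke-Ruzsa gives |3A| ≤ K³·|A| = (3.1667)³ · 6 ≈ 190.5278.
Step 4: Compute 3A = A + A + A directly by enumerating all triples (a,b,c) ∈ A³; |3A| = 33.
Step 5: Check 33 ≤ 190.5278? Yes ✓.

K = 19/6, Plünnecke-Ruzsa bound K³|A| ≈ 190.5278, |3A| = 33, inequality holds.


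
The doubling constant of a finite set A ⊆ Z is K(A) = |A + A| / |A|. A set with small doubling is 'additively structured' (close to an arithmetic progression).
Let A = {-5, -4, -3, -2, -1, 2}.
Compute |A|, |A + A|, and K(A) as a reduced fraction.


|A| = 6.
Compute A + A by enumerating all 36 pairs.
A + A = {-10, -9, -8, -7, -6, -5, -4, -3, -2, -1, 0, 1, 4}, so |A + A| = 13.
K = |A + A| / |A| = 13/6 (already in lowest terms) ≈ 2.1667.
Reference: AP of size 6 gives K = 11/6 ≈ 1.8333; a fully generic set of size 6 gives K ≈ 3.5000.

|A| = 6, |A + A| = 13, K = 13/6.


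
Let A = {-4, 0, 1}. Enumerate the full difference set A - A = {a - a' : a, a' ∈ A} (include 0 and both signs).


A - A = {a - a' : a, a' ∈ A}.
Compute a - a' for each ordered pair (a, a'):
a = -4: -4--4=0, -4-0=-4, -4-1=-5
a = 0: 0--4=4, 0-0=0, 0-1=-1
a = 1: 1--4=5, 1-0=1, 1-1=0
Collecting distinct values (and noting 0 appears from a-a):
A - A = {-5, -4, -1, 0, 1, 4, 5}
|A - A| = 7

A - A = {-5, -4, -1, 0, 1, 4, 5}


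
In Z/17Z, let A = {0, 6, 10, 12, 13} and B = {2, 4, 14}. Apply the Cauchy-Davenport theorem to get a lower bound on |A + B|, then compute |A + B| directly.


Cauchy-Davenport: |A + B| ≥ min(p, |A| + |B| - 1) for A, B nonempty in Z/pZ.
|A| = 5, |B| = 3, p = 17.
CD lower bound = min(17, 5 + 3 - 1) = min(17, 7) = 7.
Compute A + B mod 17 directly:
a = 0: 0+2=2, 0+4=4, 0+14=14
a = 6: 6+2=8, 6+4=10, 6+14=3
a = 10: 10+2=12, 10+4=14, 10+14=7
a = 12: 12+2=14, 12+4=16, 12+14=9
a = 13: 13+2=15, 13+4=0, 13+14=10
A + B = {0, 2, 3, 4, 7, 8, 9, 10, 12, 14, 15, 16}, so |A + B| = 12.
Verify: 12 ≥ 7? Yes ✓.

CD lower bound = 7, actual |A + B| = 12.


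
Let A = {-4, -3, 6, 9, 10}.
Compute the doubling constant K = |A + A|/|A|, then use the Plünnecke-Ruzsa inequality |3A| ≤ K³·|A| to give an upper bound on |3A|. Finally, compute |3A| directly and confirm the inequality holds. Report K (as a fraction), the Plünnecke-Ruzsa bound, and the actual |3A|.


|A| = 5.
Step 1: Compute A + A by enumerating all 25 pairs.
A + A = {-8, -7, -6, 2, 3, 5, 6, 7, 12, 15, 16, 18, 19, 20}, so |A + A| = 14.
Step 2: Doubling constant K = |A + A|/|A| = 14/5 = 14/5 ≈ 2.8000.
Step 3: Plünnecke-Ruzsa gives |3A| ≤ K³·|A| = (2.8000)³ · 5 ≈ 109.7600.
Step 4: Compute 3A = A + A + A directly by enumerating all triples (a,b,c) ∈ A³; |3A| = 30.
Step 5: Check 30 ≤ 109.7600? Yes ✓.

K = 14/5, Plünnecke-Ruzsa bound K³|A| ≈ 109.7600, |3A| = 30, inequality holds.


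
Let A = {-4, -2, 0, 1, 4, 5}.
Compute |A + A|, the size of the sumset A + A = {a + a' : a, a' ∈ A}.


A + A = {a + a' : a, a' ∈ A}; |A| = 6.
General bounds: 2|A| - 1 ≤ |A + A| ≤ |A|(|A|+1)/2, i.e. 11 ≤ |A + A| ≤ 21.
Lower bound 2|A|-1 is attained iff A is an arithmetic progression.
Enumerate sums a + a' for a ≤ a' (symmetric, so this suffices):
a = -4: -4+-4=-8, -4+-2=-6, -4+0=-4, -4+1=-3, -4+4=0, -4+5=1
a = -2: -2+-2=-4, -2+0=-2, -2+1=-1, -2+4=2, -2+5=3
a = 0: 0+0=0, 0+1=1, 0+4=4, 0+5=5
a = 1: 1+1=2, 1+4=5, 1+5=6
a = 4: 4+4=8, 4+5=9
a = 5: 5+5=10
Distinct sums: {-8, -6, -4, -3, -2, -1, 0, 1, 2, 3, 4, 5, 6, 8, 9, 10}
|A + A| = 16

|A + A| = 16


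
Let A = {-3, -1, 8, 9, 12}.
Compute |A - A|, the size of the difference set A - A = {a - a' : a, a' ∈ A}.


A - A = {a - a' : a, a' ∈ A}; |A| = 5.
Bounds: 2|A|-1 ≤ |A - A| ≤ |A|² - |A| + 1, i.e. 9 ≤ |A - A| ≤ 21.
Note: 0 ∈ A - A always (from a - a). The set is symmetric: if d ∈ A - A then -d ∈ A - A.
Enumerate nonzero differences d = a - a' with a > a' (then include -d):
Positive differences: {1, 2, 3, 4, 9, 10, 11, 12, 13, 15}
Full difference set: {0} ∪ (positive diffs) ∪ (negative diffs).
|A - A| = 1 + 2·10 = 21 (matches direct enumeration: 21).

|A - A| = 21


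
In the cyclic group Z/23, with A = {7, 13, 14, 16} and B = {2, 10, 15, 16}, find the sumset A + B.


Work in Z/23Z: reduce every sum a + b modulo 23.
Enumerate all 16 pairs:
a = 7: 7+2=9, 7+10=17, 7+15=22, 7+16=0
a = 13: 13+2=15, 13+10=0, 13+15=5, 13+16=6
a = 14: 14+2=16, 14+10=1, 14+15=6, 14+16=7
a = 16: 16+2=18, 16+10=3, 16+15=8, 16+16=9
Distinct residues collected: {0, 1, 3, 5, 6, 7, 8, 9, 15, 16, 17, 18, 22}
|A + B| = 13 (out of 23 total residues).

A + B = {0, 1, 3, 5, 6, 7, 8, 9, 15, 16, 17, 18, 22}


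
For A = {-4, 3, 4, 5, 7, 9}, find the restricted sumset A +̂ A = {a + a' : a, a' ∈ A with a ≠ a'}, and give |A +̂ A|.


Restricted sumset: A +̂ A = {a + a' : a ∈ A, a' ∈ A, a ≠ a'}.
Equivalently, take A + A and drop any sum 2a that is achievable ONLY as a + a for a ∈ A (i.e. sums representable only with equal summands).
Enumerate pairs (a, a') with a < a' (symmetric, so each unordered pair gives one sum; this covers all a ≠ a'):
  -4 + 3 = -1
  -4 + 4 = 0
  -4 + 5 = 1
  -4 + 7 = 3
  -4 + 9 = 5
  3 + 4 = 7
  3 + 5 = 8
  3 + 7 = 10
  3 + 9 = 12
  4 + 5 = 9
  4 + 7 = 11
  4 + 9 = 13
  5 + 7 = 12
  5 + 9 = 14
  7 + 9 = 16
Collected distinct sums: {-1, 0, 1, 3, 5, 7, 8, 9, 10, 11, 12, 13, 14, 16}
|A +̂ A| = 14
(Reference bound: |A +̂ A| ≥ 2|A| - 3 for |A| ≥ 2, with |A| = 6 giving ≥ 9.)

|A +̂ A| = 14


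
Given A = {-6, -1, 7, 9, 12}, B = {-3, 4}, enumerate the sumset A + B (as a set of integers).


A + B = {a + b : a ∈ A, b ∈ B}.
Enumerate all |A|·|B| = 5·2 = 10 pairs (a, b) and collect distinct sums.
a = -6: -6+-3=-9, -6+4=-2
a = -1: -1+-3=-4, -1+4=3
a = 7: 7+-3=4, 7+4=11
a = 9: 9+-3=6, 9+4=13
a = 12: 12+-3=9, 12+4=16
Collecting distinct sums: A + B = {-9, -4, -2, 3, 4, 6, 9, 11, 13, 16}
|A + B| = 10

A + B = {-9, -4, -2, 3, 4, 6, 9, 11, 13, 16}


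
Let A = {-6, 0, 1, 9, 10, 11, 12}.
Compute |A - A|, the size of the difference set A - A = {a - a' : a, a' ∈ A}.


A - A = {a - a' : a, a' ∈ A}; |A| = 7.
Bounds: 2|A|-1 ≤ |A - A| ≤ |A|² - |A| + 1, i.e. 13 ≤ |A - A| ≤ 43.
Note: 0 ∈ A - A always (from a - a). The set is symmetric: if d ∈ A - A then -d ∈ A - A.
Enumerate nonzero differences d = a - a' with a > a' (then include -d):
Positive differences: {1, 2, 3, 6, 7, 8, 9, 10, 11, 12, 15, 16, 17, 18}
Full difference set: {0} ∪ (positive diffs) ∪ (negative diffs).
|A - A| = 1 + 2·14 = 29 (matches direct enumeration: 29).

|A - A| = 29


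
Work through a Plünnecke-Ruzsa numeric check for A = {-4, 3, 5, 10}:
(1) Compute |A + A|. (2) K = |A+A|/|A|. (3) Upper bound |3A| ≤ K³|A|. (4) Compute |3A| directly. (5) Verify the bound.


|A| = 4.
Step 1: Compute A + A by enumerating all 16 pairs.
A + A = {-8, -1, 1, 6, 8, 10, 13, 15, 20}, so |A + A| = 9.
Step 2: Doubling constant K = |A + A|/|A| = 9/4 = 9/4 ≈ 2.2500.
Step 3: Plünnecke-Ruzsa gives |3A| ≤ K³·|A| = (2.2500)³ · 4 ≈ 45.5625.
Step 4: Compute 3A = A + A + A directly by enumerating all triples (a,b,c) ∈ A³; |3A| = 16.
Step 5: Check 16 ≤ 45.5625? Yes ✓.

K = 9/4, Plünnecke-Ruzsa bound K³|A| ≈ 45.5625, |3A| = 16, inequality holds.


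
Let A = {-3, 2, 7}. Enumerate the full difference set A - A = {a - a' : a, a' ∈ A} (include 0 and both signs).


A - A = {a - a' : a, a' ∈ A}.
Compute a - a' for each ordered pair (a, a'):
a = -3: -3--3=0, -3-2=-5, -3-7=-10
a = 2: 2--3=5, 2-2=0, 2-7=-5
a = 7: 7--3=10, 7-2=5, 7-7=0
Collecting distinct values (and noting 0 appears from a-a):
A - A = {-10, -5, 0, 5, 10}
|A - A| = 5

A - A = {-10, -5, 0, 5, 10}


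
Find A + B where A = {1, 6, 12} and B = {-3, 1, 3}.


A + B = {a + b : a ∈ A, b ∈ B}.
Enumerate all |A|·|B| = 3·3 = 9 pairs (a, b) and collect distinct sums.
a = 1: 1+-3=-2, 1+1=2, 1+3=4
a = 6: 6+-3=3, 6+1=7, 6+3=9
a = 12: 12+-3=9, 12+1=13, 12+3=15
Collecting distinct sums: A + B = {-2, 2, 3, 4, 7, 9, 13, 15}
|A + B| = 8

A + B = {-2, 2, 3, 4, 7, 9, 13, 15}


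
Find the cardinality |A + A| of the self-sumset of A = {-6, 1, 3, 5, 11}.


A + A = {a + a' : a, a' ∈ A}; |A| = 5.
General bounds: 2|A| - 1 ≤ |A + A| ≤ |A|(|A|+1)/2, i.e. 9 ≤ |A + A| ≤ 15.
Lower bound 2|A|-1 is attained iff A is an arithmetic progression.
Enumerate sums a + a' for a ≤ a' (symmetric, so this suffices):
a = -6: -6+-6=-12, -6+1=-5, -6+3=-3, -6+5=-1, -6+11=5
a = 1: 1+1=2, 1+3=4, 1+5=6, 1+11=12
a = 3: 3+3=6, 3+5=8, 3+11=14
a = 5: 5+5=10, 5+11=16
a = 11: 11+11=22
Distinct sums: {-12, -5, -3, -1, 2, 4, 5, 6, 8, 10, 12, 14, 16, 22}
|A + A| = 14

|A + A| = 14


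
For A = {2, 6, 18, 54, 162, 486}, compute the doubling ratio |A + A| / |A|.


|A| = 6.
Compute A + A by enumerating all 36 pairs.
A + A = {4, 8, 12, 20, 24, 36, 56, 60, 72, 108, 164, 168, 180, 216, 324, 488, 492, 504, 540, 648, 972}, so |A + A| = 21.
K = |A + A| / |A| = 21/6 = 7/2 ≈ 3.5000.
Reference: AP of size 6 gives K = 11/6 ≈ 1.8333; a fully generic set of size 6 gives K ≈ 3.5000.

|A| = 6, |A + A| = 21, K = 21/6 = 7/2.


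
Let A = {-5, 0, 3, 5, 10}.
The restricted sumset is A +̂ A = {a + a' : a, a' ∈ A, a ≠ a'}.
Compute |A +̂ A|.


Restricted sumset: A +̂ A = {a + a' : a ∈ A, a' ∈ A, a ≠ a'}.
Equivalently, take A + A and drop any sum 2a that is achievable ONLY as a + a for a ∈ A (i.e. sums representable only with equal summands).
Enumerate pairs (a, a') with a < a' (symmetric, so each unordered pair gives one sum; this covers all a ≠ a'):
  -5 + 0 = -5
  -5 + 3 = -2
  -5 + 5 = 0
  -5 + 10 = 5
  0 + 3 = 3
  0 + 5 = 5
  0 + 10 = 10
  3 + 5 = 8
  3 + 10 = 13
  5 + 10 = 15
Collected distinct sums: {-5, -2, 0, 3, 5, 8, 10, 13, 15}
|A +̂ A| = 9
(Reference bound: |A +̂ A| ≥ 2|A| - 3 for |A| ≥ 2, with |A| = 5 giving ≥ 7.)

|A +̂ A| = 9


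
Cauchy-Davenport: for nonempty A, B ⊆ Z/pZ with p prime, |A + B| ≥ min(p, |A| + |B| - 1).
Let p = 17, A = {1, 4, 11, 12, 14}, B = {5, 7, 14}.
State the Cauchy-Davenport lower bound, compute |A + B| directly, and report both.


Cauchy-Davenport: |A + B| ≥ min(p, |A| + |B| - 1) for A, B nonempty in Z/pZ.
|A| = 5, |B| = 3, p = 17.
CD lower bound = min(17, 5 + 3 - 1) = min(17, 7) = 7.
Compute A + B mod 17 directly:
a = 1: 1+5=6, 1+7=8, 1+14=15
a = 4: 4+5=9, 4+7=11, 4+14=1
a = 11: 11+5=16, 11+7=1, 11+14=8
a = 12: 12+5=0, 12+7=2, 12+14=9
a = 14: 14+5=2, 14+7=4, 14+14=11
A + B = {0, 1, 2, 4, 6, 8, 9, 11, 15, 16}, so |A + B| = 10.
Verify: 10 ≥ 7? Yes ✓.

CD lower bound = 7, actual |A + B| = 10.


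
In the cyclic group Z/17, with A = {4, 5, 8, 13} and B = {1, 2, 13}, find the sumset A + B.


Work in Z/17Z: reduce every sum a + b modulo 17.
Enumerate all 12 pairs:
a = 4: 4+1=5, 4+2=6, 4+13=0
a = 5: 5+1=6, 5+2=7, 5+13=1
a = 8: 8+1=9, 8+2=10, 8+13=4
a = 13: 13+1=14, 13+2=15, 13+13=9
Distinct residues collected: {0, 1, 4, 5, 6, 7, 9, 10, 14, 15}
|A + B| = 10 (out of 17 total residues).

A + B = {0, 1, 4, 5, 6, 7, 9, 10, 14, 15}


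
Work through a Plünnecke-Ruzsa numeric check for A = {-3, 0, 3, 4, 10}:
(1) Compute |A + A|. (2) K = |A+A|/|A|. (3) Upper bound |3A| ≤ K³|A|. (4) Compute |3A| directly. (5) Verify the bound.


|A| = 5.
Step 1: Compute A + A by enumerating all 25 pairs.
A + A = {-6, -3, 0, 1, 3, 4, 6, 7, 8, 10, 13, 14, 20}, so |A + A| = 13.
Step 2: Doubling constant K = |A + A|/|A| = 13/5 = 13/5 ≈ 2.6000.
Step 3: Plünnecke-Ruzsa gives |3A| ≤ K³·|A| = (2.6000)³ · 5 ≈ 87.8800.
Step 4: Compute 3A = A + A + A directly by enumerating all triples (a,b,c) ∈ A³; |3A| = 25.
Step 5: Check 25 ≤ 87.8800? Yes ✓.

K = 13/5, Plünnecke-Ruzsa bound K³|A| ≈ 87.8800, |3A| = 25, inequality holds.


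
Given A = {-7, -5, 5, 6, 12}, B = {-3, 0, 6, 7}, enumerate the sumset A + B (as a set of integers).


A + B = {a + b : a ∈ A, b ∈ B}.
Enumerate all |A|·|B| = 5·4 = 20 pairs (a, b) and collect distinct sums.
a = -7: -7+-3=-10, -7+0=-7, -7+6=-1, -7+7=0
a = -5: -5+-3=-8, -5+0=-5, -5+6=1, -5+7=2
a = 5: 5+-3=2, 5+0=5, 5+6=11, 5+7=12
a = 6: 6+-3=3, 6+0=6, 6+6=12, 6+7=13
a = 12: 12+-3=9, 12+0=12, 12+6=18, 12+7=19
Collecting distinct sums: A + B = {-10, -8, -7, -5, -1, 0, 1, 2, 3, 5, 6, 9, 11, 12, 13, 18, 19}
|A + B| = 17

A + B = {-10, -8, -7, -5, -1, 0, 1, 2, 3, 5, 6, 9, 11, 12, 13, 18, 19}


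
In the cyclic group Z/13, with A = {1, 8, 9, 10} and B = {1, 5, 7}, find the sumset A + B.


Work in Z/13Z: reduce every sum a + b modulo 13.
Enumerate all 12 pairs:
a = 1: 1+1=2, 1+5=6, 1+7=8
a = 8: 8+1=9, 8+5=0, 8+7=2
a = 9: 9+1=10, 9+5=1, 9+7=3
a = 10: 10+1=11, 10+5=2, 10+7=4
Distinct residues collected: {0, 1, 2, 3, 4, 6, 8, 9, 10, 11}
|A + B| = 10 (out of 13 total residues).

A + B = {0, 1, 2, 3, 4, 6, 8, 9, 10, 11}


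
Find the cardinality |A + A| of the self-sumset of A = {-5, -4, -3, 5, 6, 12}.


A + A = {a + a' : a, a' ∈ A}; |A| = 6.
General bounds: 2|A| - 1 ≤ |A + A| ≤ |A|(|A|+1)/2, i.e. 11 ≤ |A + A| ≤ 21.
Lower bound 2|A|-1 is attained iff A is an arithmetic progression.
Enumerate sums a + a' for a ≤ a' (symmetric, so this suffices):
a = -5: -5+-5=-10, -5+-4=-9, -5+-3=-8, -5+5=0, -5+6=1, -5+12=7
a = -4: -4+-4=-8, -4+-3=-7, -4+5=1, -4+6=2, -4+12=8
a = -3: -3+-3=-6, -3+5=2, -3+6=3, -3+12=9
a = 5: 5+5=10, 5+6=11, 5+12=17
a = 6: 6+6=12, 6+12=18
a = 12: 12+12=24
Distinct sums: {-10, -9, -8, -7, -6, 0, 1, 2, 3, 7, 8, 9, 10, 11, 12, 17, 18, 24}
|A + A| = 18

|A + A| = 18


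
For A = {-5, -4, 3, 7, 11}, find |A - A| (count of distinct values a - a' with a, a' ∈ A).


A - A = {a - a' : a, a' ∈ A}; |A| = 5.
Bounds: 2|A|-1 ≤ |A - A| ≤ |A|² - |A| + 1, i.e. 9 ≤ |A - A| ≤ 21.
Note: 0 ∈ A - A always (from a - a). The set is symmetric: if d ∈ A - A then -d ∈ A - A.
Enumerate nonzero differences d = a - a' with a > a' (then include -d):
Positive differences: {1, 4, 7, 8, 11, 12, 15, 16}
Full difference set: {0} ∪ (positive diffs) ∪ (negative diffs).
|A - A| = 1 + 2·8 = 17 (matches direct enumeration: 17).

|A - A| = 17


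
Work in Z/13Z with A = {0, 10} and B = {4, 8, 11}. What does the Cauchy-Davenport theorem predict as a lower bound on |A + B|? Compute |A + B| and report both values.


Cauchy-Davenport: |A + B| ≥ min(p, |A| + |B| - 1) for A, B nonempty in Z/pZ.
|A| = 2, |B| = 3, p = 13.
CD lower bound = min(13, 2 + 3 - 1) = min(13, 4) = 4.
Compute A + B mod 13 directly:
a = 0: 0+4=4, 0+8=8, 0+11=11
a = 10: 10+4=1, 10+8=5, 10+11=8
A + B = {1, 4, 5, 8, 11}, so |A + B| = 5.
Verify: 5 ≥ 4? Yes ✓.

CD lower bound = 4, actual |A + B| = 5.


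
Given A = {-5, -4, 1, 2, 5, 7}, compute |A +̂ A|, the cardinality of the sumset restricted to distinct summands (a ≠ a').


Restricted sumset: A +̂ A = {a + a' : a ∈ A, a' ∈ A, a ≠ a'}.
Equivalently, take A + A and drop any sum 2a that is achievable ONLY as a + a for a ∈ A (i.e. sums representable only with equal summands).
Enumerate pairs (a, a') with a < a' (symmetric, so each unordered pair gives one sum; this covers all a ≠ a'):
  -5 + -4 = -9
  -5 + 1 = -4
  -5 + 2 = -3
  -5 + 5 = 0
  -5 + 7 = 2
  -4 + 1 = -3
  -4 + 2 = -2
  -4 + 5 = 1
  -4 + 7 = 3
  1 + 2 = 3
  1 + 5 = 6
  1 + 7 = 8
  2 + 5 = 7
  2 + 7 = 9
  5 + 7 = 12
Collected distinct sums: {-9, -4, -3, -2, 0, 1, 2, 3, 6, 7, 8, 9, 12}
|A +̂ A| = 13
(Reference bound: |A +̂ A| ≥ 2|A| - 3 for |A| ≥ 2, with |A| = 6 giving ≥ 9.)

|A +̂ A| = 13


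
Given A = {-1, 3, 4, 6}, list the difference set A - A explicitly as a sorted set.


A - A = {a - a' : a, a' ∈ A}.
Compute a - a' for each ordered pair (a, a'):
a = -1: -1--1=0, -1-3=-4, -1-4=-5, -1-6=-7
a = 3: 3--1=4, 3-3=0, 3-4=-1, 3-6=-3
a = 4: 4--1=5, 4-3=1, 4-4=0, 4-6=-2
a = 6: 6--1=7, 6-3=3, 6-4=2, 6-6=0
Collecting distinct values (and noting 0 appears from a-a):
A - A = {-7, -5, -4, -3, -2, -1, 0, 1, 2, 3, 4, 5, 7}
|A - A| = 13

A - A = {-7, -5, -4, -3, -2, -1, 0, 1, 2, 3, 4, 5, 7}


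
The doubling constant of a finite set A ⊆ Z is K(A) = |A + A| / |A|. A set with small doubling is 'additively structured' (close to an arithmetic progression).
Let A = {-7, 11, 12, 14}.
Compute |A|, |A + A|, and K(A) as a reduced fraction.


|A| = 4.
Compute A + A by enumerating all 16 pairs.
A + A = {-14, 4, 5, 7, 22, 23, 24, 25, 26, 28}, so |A + A| = 10.
K = |A + A| / |A| = 10/4 = 5/2 ≈ 2.5000.
Reference: AP of size 4 gives K = 7/4 ≈ 1.7500; a fully generic set of size 4 gives K ≈ 2.5000.

|A| = 4, |A + A| = 10, K = 10/4 = 5/2.


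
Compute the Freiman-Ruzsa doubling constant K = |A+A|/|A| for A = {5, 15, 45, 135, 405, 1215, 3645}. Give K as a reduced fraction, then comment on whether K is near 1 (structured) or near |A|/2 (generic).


|A| = 7.
Compute A + A by enumerating all 49 pairs.
A + A = {10, 20, 30, 50, 60, 90, 140, 150, 180, 270, 410, 420, 450, 540, 810, 1220, 1230, 1260, 1350, 1620, 2430, 3650, 3660, 3690, 3780, 4050, 4860, 7290}, so |A + A| = 28.
K = |A + A| / |A| = 28/7 = 4/1 ≈ 4.0000.
Reference: AP of size 7 gives K = 13/7 ≈ 1.8571; a fully generic set of size 7 gives K ≈ 4.0000.

|A| = 7, |A + A| = 28, K = 28/7 = 4/1.


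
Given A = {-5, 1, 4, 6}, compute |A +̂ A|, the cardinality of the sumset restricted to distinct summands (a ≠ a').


Restricted sumset: A +̂ A = {a + a' : a ∈ A, a' ∈ A, a ≠ a'}.
Equivalently, take A + A and drop any sum 2a that is achievable ONLY as a + a for a ∈ A (i.e. sums representable only with equal summands).
Enumerate pairs (a, a') with a < a' (symmetric, so each unordered pair gives one sum; this covers all a ≠ a'):
  -5 + 1 = -4
  -5 + 4 = -1
  -5 + 6 = 1
  1 + 4 = 5
  1 + 6 = 7
  4 + 6 = 10
Collected distinct sums: {-4, -1, 1, 5, 7, 10}
|A +̂ A| = 6
(Reference bound: |A +̂ A| ≥ 2|A| - 3 for |A| ≥ 2, with |A| = 4 giving ≥ 5.)

|A +̂ A| = 6


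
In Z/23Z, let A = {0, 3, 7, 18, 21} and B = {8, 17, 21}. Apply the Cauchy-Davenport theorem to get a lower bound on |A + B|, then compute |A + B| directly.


Cauchy-Davenport: |A + B| ≥ min(p, |A| + |B| - 1) for A, B nonempty in Z/pZ.
|A| = 5, |B| = 3, p = 23.
CD lower bound = min(23, 5 + 3 - 1) = min(23, 7) = 7.
Compute A + B mod 23 directly:
a = 0: 0+8=8, 0+17=17, 0+21=21
a = 3: 3+8=11, 3+17=20, 3+21=1
a = 7: 7+8=15, 7+17=1, 7+21=5
a = 18: 18+8=3, 18+17=12, 18+21=16
a = 21: 21+8=6, 21+17=15, 21+21=19
A + B = {1, 3, 5, 6, 8, 11, 12, 15, 16, 17, 19, 20, 21}, so |A + B| = 13.
Verify: 13 ≥ 7? Yes ✓.

CD lower bound = 7, actual |A + B| = 13.


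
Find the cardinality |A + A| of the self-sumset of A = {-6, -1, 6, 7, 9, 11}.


A + A = {a + a' : a, a' ∈ A}; |A| = 6.
General bounds: 2|A| - 1 ≤ |A + A| ≤ |A|(|A|+1)/2, i.e. 11 ≤ |A + A| ≤ 21.
Lower bound 2|A|-1 is attained iff A is an arithmetic progression.
Enumerate sums a + a' for a ≤ a' (symmetric, so this suffices):
a = -6: -6+-6=-12, -6+-1=-7, -6+6=0, -6+7=1, -6+9=3, -6+11=5
a = -1: -1+-1=-2, -1+6=5, -1+7=6, -1+9=8, -1+11=10
a = 6: 6+6=12, 6+7=13, 6+9=15, 6+11=17
a = 7: 7+7=14, 7+9=16, 7+11=18
a = 9: 9+9=18, 9+11=20
a = 11: 11+11=22
Distinct sums: {-12, -7, -2, 0, 1, 3, 5, 6, 8, 10, 12, 13, 14, 15, 16, 17, 18, 20, 22}
|A + A| = 19

|A + A| = 19


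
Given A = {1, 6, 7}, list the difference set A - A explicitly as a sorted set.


A - A = {a - a' : a, a' ∈ A}.
Compute a - a' for each ordered pair (a, a'):
a = 1: 1-1=0, 1-6=-5, 1-7=-6
a = 6: 6-1=5, 6-6=0, 6-7=-1
a = 7: 7-1=6, 7-6=1, 7-7=0
Collecting distinct values (and noting 0 appears from a-a):
A - A = {-6, -5, -1, 0, 1, 5, 6}
|A - A| = 7

A - A = {-6, -5, -1, 0, 1, 5, 6}


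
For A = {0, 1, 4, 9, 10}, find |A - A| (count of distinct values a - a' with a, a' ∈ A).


A - A = {a - a' : a, a' ∈ A}; |A| = 5.
Bounds: 2|A|-1 ≤ |A - A| ≤ |A|² - |A| + 1, i.e. 9 ≤ |A - A| ≤ 21.
Note: 0 ∈ A - A always (from a - a). The set is symmetric: if d ∈ A - A then -d ∈ A - A.
Enumerate nonzero differences d = a - a' with a > a' (then include -d):
Positive differences: {1, 3, 4, 5, 6, 8, 9, 10}
Full difference set: {0} ∪ (positive diffs) ∪ (negative diffs).
|A - A| = 1 + 2·8 = 17 (matches direct enumeration: 17).

|A - A| = 17


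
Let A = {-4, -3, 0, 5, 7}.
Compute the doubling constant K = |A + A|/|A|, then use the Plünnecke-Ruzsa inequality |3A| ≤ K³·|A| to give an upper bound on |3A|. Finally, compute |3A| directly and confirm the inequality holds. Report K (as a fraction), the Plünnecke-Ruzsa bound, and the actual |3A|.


|A| = 5.
Step 1: Compute A + A by enumerating all 25 pairs.
A + A = {-8, -7, -6, -4, -3, 0, 1, 2, 3, 4, 5, 7, 10, 12, 14}, so |A + A| = 15.
Step 2: Doubling constant K = |A + A|/|A| = 15/5 = 15/5 ≈ 3.0000.
Step 3: Plünnecke-Ruzsa gives |3A| ≤ K³·|A| = (3.0000)³ · 5 ≈ 135.0000.
Step 4: Compute 3A = A + A + A directly by enumerating all triples (a,b,c) ∈ A³; |3A| = 29.
Step 5: Check 29 ≤ 135.0000? Yes ✓.

K = 15/5, Plünnecke-Ruzsa bound K³|A| ≈ 135.0000, |3A| = 29, inequality holds.


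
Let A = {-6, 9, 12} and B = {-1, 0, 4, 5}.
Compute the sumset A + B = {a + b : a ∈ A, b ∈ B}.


A + B = {a + b : a ∈ A, b ∈ B}.
Enumerate all |A|·|B| = 3·4 = 12 pairs (a, b) and collect distinct sums.
a = -6: -6+-1=-7, -6+0=-6, -6+4=-2, -6+5=-1
a = 9: 9+-1=8, 9+0=9, 9+4=13, 9+5=14
a = 12: 12+-1=11, 12+0=12, 12+4=16, 12+5=17
Collecting distinct sums: A + B = {-7, -6, -2, -1, 8, 9, 11, 12, 13, 14, 16, 17}
|A + B| = 12

A + B = {-7, -6, -2, -1, 8, 9, 11, 12, 13, 14, 16, 17}


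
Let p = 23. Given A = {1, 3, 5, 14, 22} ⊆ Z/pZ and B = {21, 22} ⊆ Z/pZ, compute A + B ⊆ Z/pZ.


Work in Z/23Z: reduce every sum a + b modulo 23.
Enumerate all 10 pairs:
a = 1: 1+21=22, 1+22=0
a = 3: 3+21=1, 3+22=2
a = 5: 5+21=3, 5+22=4
a = 14: 14+21=12, 14+22=13
a = 22: 22+21=20, 22+22=21
Distinct residues collected: {0, 1, 2, 3, 4, 12, 13, 20, 21, 22}
|A + B| = 10 (out of 23 total residues).

A + B = {0, 1, 2, 3, 4, 12, 13, 20, 21, 22}


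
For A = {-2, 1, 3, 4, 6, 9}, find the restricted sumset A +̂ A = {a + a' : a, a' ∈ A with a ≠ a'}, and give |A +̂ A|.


Restricted sumset: A +̂ A = {a + a' : a ∈ A, a' ∈ A, a ≠ a'}.
Equivalently, take A + A and drop any sum 2a that is achievable ONLY as a + a for a ∈ A (i.e. sums representable only with equal summands).
Enumerate pairs (a, a') with a < a' (symmetric, so each unordered pair gives one sum; this covers all a ≠ a'):
  -2 + 1 = -1
  -2 + 3 = 1
  -2 + 4 = 2
  -2 + 6 = 4
  -2 + 9 = 7
  1 + 3 = 4
  1 + 4 = 5
  1 + 6 = 7
  1 + 9 = 10
  3 + 4 = 7
  3 + 6 = 9
  3 + 9 = 12
  4 + 6 = 10
  4 + 9 = 13
  6 + 9 = 15
Collected distinct sums: {-1, 1, 2, 4, 5, 7, 9, 10, 12, 13, 15}
|A +̂ A| = 11
(Reference bound: |A +̂ A| ≥ 2|A| - 3 for |A| ≥ 2, with |A| = 6 giving ≥ 9.)

|A +̂ A| = 11


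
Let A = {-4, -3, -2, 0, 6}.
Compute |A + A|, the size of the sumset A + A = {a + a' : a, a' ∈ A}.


A + A = {a + a' : a, a' ∈ A}; |A| = 5.
General bounds: 2|A| - 1 ≤ |A + A| ≤ |A|(|A|+1)/2, i.e. 9 ≤ |A + A| ≤ 15.
Lower bound 2|A|-1 is attained iff A is an arithmetic progression.
Enumerate sums a + a' for a ≤ a' (symmetric, so this suffices):
a = -4: -4+-4=-8, -4+-3=-7, -4+-2=-6, -4+0=-4, -4+6=2
a = -3: -3+-3=-6, -3+-2=-5, -3+0=-3, -3+6=3
a = -2: -2+-2=-4, -2+0=-2, -2+6=4
a = 0: 0+0=0, 0+6=6
a = 6: 6+6=12
Distinct sums: {-8, -7, -6, -5, -4, -3, -2, 0, 2, 3, 4, 6, 12}
|A + A| = 13

|A + A| = 13


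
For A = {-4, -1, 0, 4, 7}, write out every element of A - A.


A - A = {a - a' : a, a' ∈ A}.
Compute a - a' for each ordered pair (a, a'):
a = -4: -4--4=0, -4--1=-3, -4-0=-4, -4-4=-8, -4-7=-11
a = -1: -1--4=3, -1--1=0, -1-0=-1, -1-4=-5, -1-7=-8
a = 0: 0--4=4, 0--1=1, 0-0=0, 0-4=-4, 0-7=-7
a = 4: 4--4=8, 4--1=5, 4-0=4, 4-4=0, 4-7=-3
a = 7: 7--4=11, 7--1=8, 7-0=7, 7-4=3, 7-7=0
Collecting distinct values (and noting 0 appears from a-a):
A - A = {-11, -8, -7, -5, -4, -3, -1, 0, 1, 3, 4, 5, 7, 8, 11}
|A - A| = 15

A - A = {-11, -8, -7, -5, -4, -3, -1, 0, 1, 3, 4, 5, 7, 8, 11}


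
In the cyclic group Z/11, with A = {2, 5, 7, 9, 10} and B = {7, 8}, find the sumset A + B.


Work in Z/11Z: reduce every sum a + b modulo 11.
Enumerate all 10 pairs:
a = 2: 2+7=9, 2+8=10
a = 5: 5+7=1, 5+8=2
a = 7: 7+7=3, 7+8=4
a = 9: 9+7=5, 9+8=6
a = 10: 10+7=6, 10+8=7
Distinct residues collected: {1, 2, 3, 4, 5, 6, 7, 9, 10}
|A + B| = 9 (out of 11 total residues).

A + B = {1, 2, 3, 4, 5, 6, 7, 9, 10}


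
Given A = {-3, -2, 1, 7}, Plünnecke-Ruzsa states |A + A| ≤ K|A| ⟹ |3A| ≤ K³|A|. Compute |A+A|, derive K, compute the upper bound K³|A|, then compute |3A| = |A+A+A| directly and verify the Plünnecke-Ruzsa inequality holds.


|A| = 4.
Step 1: Compute A + A by enumerating all 16 pairs.
A + A = {-6, -5, -4, -2, -1, 2, 4, 5, 8, 14}, so |A + A| = 10.
Step 2: Doubling constant K = |A + A|/|A| = 10/4 = 10/4 ≈ 2.5000.
Step 3: Plünnecke-Ruzsa gives |3A| ≤ K³·|A| = (2.5000)³ · 4 ≈ 62.5000.
Step 4: Compute 3A = A + A + A directly by enumerating all triples (a,b,c) ∈ A³; |3A| = 19.
Step 5: Check 19 ≤ 62.5000? Yes ✓.

K = 10/4, Plünnecke-Ruzsa bound K³|A| ≈ 62.5000, |3A| = 19, inequality holds.


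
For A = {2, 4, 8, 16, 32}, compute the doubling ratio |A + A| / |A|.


|A| = 5.
Compute A + A by enumerating all 25 pairs.
A + A = {4, 6, 8, 10, 12, 16, 18, 20, 24, 32, 34, 36, 40, 48, 64}, so |A + A| = 15.
K = |A + A| / |A| = 15/5 = 3/1 ≈ 3.0000.
Reference: AP of size 5 gives K = 9/5 ≈ 1.8000; a fully generic set of size 5 gives K ≈ 3.0000.

|A| = 5, |A + A| = 15, K = 15/5 = 3/1.


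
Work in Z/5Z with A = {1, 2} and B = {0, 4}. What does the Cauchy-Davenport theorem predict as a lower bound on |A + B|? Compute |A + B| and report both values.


Cauchy-Davenport: |A + B| ≥ min(p, |A| + |B| - 1) for A, B nonempty in Z/pZ.
|A| = 2, |B| = 2, p = 5.
CD lower bound = min(5, 2 + 2 - 1) = min(5, 3) = 3.
Compute A + B mod 5 directly:
a = 1: 1+0=1, 1+4=0
a = 2: 2+0=2, 2+4=1
A + B = {0, 1, 2}, so |A + B| = 3.
Verify: 3 ≥ 3? Yes ✓.

CD lower bound = 3, actual |A + B| = 3.
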